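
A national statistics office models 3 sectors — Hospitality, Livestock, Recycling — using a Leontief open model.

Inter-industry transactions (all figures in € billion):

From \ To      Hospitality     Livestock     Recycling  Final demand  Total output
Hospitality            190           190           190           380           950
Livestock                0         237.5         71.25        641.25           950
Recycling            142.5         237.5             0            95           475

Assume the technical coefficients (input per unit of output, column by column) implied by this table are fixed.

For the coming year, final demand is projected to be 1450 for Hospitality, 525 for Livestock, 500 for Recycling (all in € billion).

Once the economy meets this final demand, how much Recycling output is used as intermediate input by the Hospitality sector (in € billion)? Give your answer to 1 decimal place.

Technical coefficients a_ij = z_ij / X_j:
  a_HH = 190/950 = 0.20, a_LH = 0/950 = 0.00, a_RH = 142.5/950 = 0.15
  a_HL = 190/950 = 0.20, a_LL = 237.5/950 = 0.25, a_RL = 237.5/950 = 0.25
  a_HR = 190/475 = 0.40, a_LR = 71.25/475 = 0.15, a_RR = 0/475 = 0.00
I − A =
  [   0.80    -0.20    -0.40]
  [   0.00     0.75    -0.15]
  [  -0.15    -0.25     1.00]
Cofactors of I−A, C_ij = (−1)^(i+j)·(minor ij) (rows/columns in the sector order above):
  C_11 = (0.75)(1.00) − (-0.15)(-0.25) = 0.7125
  C_12 = −[(0.00)(1.00) − (-0.15)(-0.15)] = 0.0225
  C_13 = (0.00)(-0.25) − (0.75)(-0.15) = 0.1125
  C_21 = −[(-0.20)(1.00) − (-0.40)(-0.25)] = 0.3000
  C_22 = (0.80)(1.00) − (-0.40)(-0.15) = 0.7400
  C_23 = −[(0.80)(-0.25) − (-0.20)(-0.15)] = 0.2300
  C_31 = (-0.20)(-0.15) − (-0.40)(0.75) = 0.3300
  C_32 = −[(0.80)(-0.15) − (-0.40)(0.00)] = 0.1200
  C_33 = (0.80)(0.75) − (-0.20)(0.00) = 0.6000
det(I−A) = Σ_j (I−A)_1j·C_1j = (0.80)(0.7125) + (-0.20)(0.0225) + (-0.40)(0.1125) = 0.5205
adj(I−A) = Cᵀ =
  [ 0.7125   0.3000   0.3300]
  [ 0.0225   0.7400   0.1200]
  [ 0.1125   0.2300   0.6000]
(I − A)⁻¹ = adj(I−A) / det(I−A) ≈
  [   1.3689     0.5764     0.6340]
  [   0.0432     1.4217     0.2305]
  [   0.2161     0.4419     1.1527]
First solve x = (I − A)⁻¹ d = adj(I−A)·d / det(I−A); in particular x_H = (0.7125·1450 + 0.3000·525 + 0.3300·500) / 0.5205 = 1355.625 / 0.5205 ≈ 2604.467.
Intermediate flow from R to H: z_RH = a_RH · x_H = 0.15 × 1355.625 / 0.5205 = 203.34375 / 0.5205 ≈ 390.7.

z_RH = 390.7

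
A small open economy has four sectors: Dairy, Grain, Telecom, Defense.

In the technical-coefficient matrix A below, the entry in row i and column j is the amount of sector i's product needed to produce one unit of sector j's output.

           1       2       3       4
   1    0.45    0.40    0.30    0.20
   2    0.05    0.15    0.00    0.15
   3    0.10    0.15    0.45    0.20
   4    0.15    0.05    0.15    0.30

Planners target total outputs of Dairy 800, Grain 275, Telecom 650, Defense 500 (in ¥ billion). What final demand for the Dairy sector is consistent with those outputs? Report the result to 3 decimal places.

I − A =
  [   0.55    -0.40    -0.30    -0.20]
  [  -0.05     0.85     0.00    -0.15]
  [  -0.10    -0.15     0.55    -0.20]
  [  -0.15    -0.05    -0.15     0.70]
d = (I − A) x:
  d_1 = (+0.55)·800 + (-0.40)·275 + (-0.30)·650 + (-0.20)·500 = 35.000
  d_2 = (-0.05)·800 + (+0.85)·275 + (+0.00)·650 + (-0.15)·500 = 118.750
  d_3 = (-0.10)·800 + (-0.15)·275 + (+0.55)·650 + (-0.20)·500 = 136.250
  d_4 = (-0.15)·800 + (-0.05)·275 + (-0.15)·650 + (+0.70)·500 = 118.750

d_1 = 35.000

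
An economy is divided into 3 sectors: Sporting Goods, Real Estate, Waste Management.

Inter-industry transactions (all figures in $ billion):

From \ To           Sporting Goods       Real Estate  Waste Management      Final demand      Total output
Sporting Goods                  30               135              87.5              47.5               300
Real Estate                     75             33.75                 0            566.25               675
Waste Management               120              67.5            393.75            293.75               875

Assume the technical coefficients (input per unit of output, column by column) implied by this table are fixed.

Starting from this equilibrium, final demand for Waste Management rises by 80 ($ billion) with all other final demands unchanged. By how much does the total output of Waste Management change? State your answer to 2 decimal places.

Technical coefficients a_ij = z_ij / X_j:
  a_11 = 30/300 = 0.10, a_21 = 75/300 = 0.25, a_31 = 120/300 = 0.40
  a_12 = 135/675 = 0.20, a_22 = 33.75/675 = 0.05, a_32 = 67.5/675 = 0.10
  a_13 = 87.5/875 = 0.10, a_23 = 0/875 = 0.00, a_33 = 393.75/875 = 0.45
I − A =
  [   0.90    -0.20    -0.10]
  [  -0.25     0.95     0.00]
  [  -0.40    -0.10     0.55]
Cofactors of I−A, C_ij = (−1)^(i+j)·(minor ij) (rows/columns in the sector order above):
  C_11 = (0.95)(0.55) − (0.00)(-0.10) = 0.5225
  C_12 = −[(-0.25)(0.55) − (0.00)(-0.40)] = 0.1375
  C_13 = (-0.25)(-0.10) − (0.95)(-0.40) = 0.4050
  C_21 = −[(-0.20)(0.55) − (-0.10)(-0.10)] = 0.1200
  C_22 = (0.90)(0.55) − (-0.10)(-0.40) = 0.4550
  C_23 = −[(0.90)(-0.10) − (-0.20)(-0.40)] = 0.1700
  C_31 = (-0.20)(0.00) − (-0.10)(0.95) = 0.0950
  C_32 = −[(0.90)(0.00) − (-0.10)(-0.25)] = 0.0250
  C_33 = (0.90)(0.95) − (-0.20)(-0.25) = 0.8050
det(I−A) = Σ_j (I−A)_1j·C_1j = (0.90)(0.5225) + (-0.20)(0.1375) + (-0.10)(0.4050) = 0.40225
adj(I−A) = Cᵀ =
  [ 0.5225   0.1200   0.0950]
  [ 0.1375   0.4550   0.0250]
  [ 0.4050   0.1700   0.8050]
(I − A)⁻¹ = adj(I−A) / det(I−A) ≈
  [   1.2989     0.2983     0.2362]
  [   0.3418     1.1311     0.0622]
  [   1.0068     0.4226     2.0012]
Δx = (I − A)⁻¹ Δd with Δd having +80 in the Waste Management component and 0 elsewhere.
So Δx_3 = L_33 · (+80), where L_33 = adj(I−A)_33 / det(I−A) = 0.8050 / 0.40225.
Δx_3 = 0.8050 × (+80) / 0.40225 = 64.40 / 0.40225 ≈ 160.10.

Δx_3 = 160.10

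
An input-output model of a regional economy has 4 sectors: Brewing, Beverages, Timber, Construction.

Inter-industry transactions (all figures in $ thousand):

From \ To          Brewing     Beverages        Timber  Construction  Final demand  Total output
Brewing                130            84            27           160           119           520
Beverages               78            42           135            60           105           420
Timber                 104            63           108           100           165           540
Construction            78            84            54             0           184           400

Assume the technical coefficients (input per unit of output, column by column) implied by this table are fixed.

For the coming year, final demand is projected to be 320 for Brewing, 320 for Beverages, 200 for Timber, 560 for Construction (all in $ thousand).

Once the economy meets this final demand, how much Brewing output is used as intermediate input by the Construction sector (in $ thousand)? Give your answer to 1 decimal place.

Technical coefficients a_ij = z_ij / X_j:
  a_11 = 130/520 = 0.25, a_21 = 78/520 = 0.15, a_31 = 104/520 = 0.20, a_41 = 78/520 = 0.15
  a_12 = 84/420 = 0.20, a_22 = 42/420 = 0.10, a_32 = 63/420 = 0.15, a_42 = 84/420 = 0.20
  a_13 = 27/540 = 0.05, a_23 = 135/540 = 0.25, a_33 = 108/540 = 0.20, a_43 = 54/540 = 0.10
  a_14 = 160/400 = 0.40, a_24 = 60/400 = 0.15, a_34 = 100/400 = 0.25, a_44 = 0/400 = 0.00
I − A =
  [   0.75    -0.20    -0.05    -0.40]
  [  -0.15     0.90    -0.25    -0.15]
  [  -0.20    -0.15     0.80    -0.25]
  [  -0.15    -0.20    -0.10     1.00]
Compute the cofactors C_ij = (−1)^(i+j)·(3×3 minor ij) of I−A; the adjugate is their transpose:
adj(I−A) = Cᵀ =
  [ 0.621250   0.235000   0.152500   0.321875]
  [ 0.196625   0.513375   0.198375   0.205250]
  [ 0.241125   0.204500   0.552000   0.265125]
  [ 0.156625   0.158375   0.117750   0.467750]
det(I−A) = Σ_j (I−A)_1j·C_1j = (0.75)(0.621250) + (-0.20)(0.196625) + (-0.05)(0.241125) + (-0.40)(0.156625) = 0.35190625
(I − A)⁻¹ = adj(I−A) / det(I−A) ≈
  [   1.7654     0.6678     0.4334     0.9147]
  [   0.5587     1.4588     0.5637     0.5833]
  [   0.6852     0.5811     1.5686     0.7534]
  [   0.4451     0.4500     0.3346     1.3292]
First solve x = (I − A)⁻¹ d = adj(I−A)·d / det(I−A); in particular x_4 = (0.156625·320 + 0.158375·320 + 0.117750·200 + 0.467750·560) / 0.35190625 = 386.29 / 0.35190625 ≈ 1097.707.
Intermediate flow from 1 to 4: z_14 = a_14 · x_4 = 0.40 × 386.29 / 0.35190625 = 154.516 / 0.35190625 ≈ 439.1.

z_14 = 439.1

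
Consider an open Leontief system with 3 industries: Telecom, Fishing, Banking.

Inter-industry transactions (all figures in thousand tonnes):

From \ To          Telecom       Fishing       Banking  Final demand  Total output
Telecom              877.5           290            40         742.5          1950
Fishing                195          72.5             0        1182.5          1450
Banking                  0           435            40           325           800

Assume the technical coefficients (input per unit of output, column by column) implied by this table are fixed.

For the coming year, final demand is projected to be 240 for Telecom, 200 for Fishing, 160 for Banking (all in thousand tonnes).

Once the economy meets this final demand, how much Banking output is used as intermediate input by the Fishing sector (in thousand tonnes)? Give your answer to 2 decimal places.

Technical coefficients a_ij = z_ij / X_j:
  a_TT = 877.5/1950 = 0.45, a_FT = 195/1950 = 0.10, a_BT = 0/1950 = 0.00
  a_TF = 290/1450 = 0.20, a_FF = 72.5/1450 = 0.05, a_BF = 435/1450 = 0.30
  a_TB = 40/800 = 0.05, a_FB = 0/800 = 0.00, a_BB = 40/800 = 0.05
I − A =
  [   0.55    -0.20    -0.05]
  [  -0.10     0.95     0.00]
  [   0.00    -0.30     0.95]
Cofactors of I−A, C_ij = (−1)^(i+j)·(minor ij) (rows/columns in the sector order above):
  C_11 = (0.95)(0.95) − (0.00)(-0.30) = 0.9025
  C_12 = −[(-0.10)(0.95) − (0.00)(0.00)] = 0.0950
  C_13 = (-0.10)(-0.30) − (0.95)(0.00) = 0.0300
  C_21 = −[(-0.20)(0.95) − (-0.05)(-0.30)] = 0.2050
  C_22 = (0.55)(0.95) − (-0.05)(0.00) = 0.5225
  C_23 = −[(0.55)(-0.30) − (-0.20)(0.00)] = 0.1650
  C_31 = (-0.20)(0.00) − (-0.05)(0.95) = 0.0475
  C_32 = −[(0.55)(0.00) − (-0.05)(-0.10)] = 0.0050
  C_33 = (0.55)(0.95) − (-0.20)(-0.10) = 0.5025
det(I−A) = Σ_j (I−A)_1j·C_1j = (0.55)(0.9025) + (-0.20)(0.0950) + (-0.05)(0.0300) = 0.475875
adj(I−A) = Cᵀ =
  [ 0.9025   0.2050   0.0475]
  [ 0.0950   0.5225   0.0050]
  [ 0.0300   0.1650   0.5025]
(I − A)⁻¹ = adj(I−A) / det(I−A) ≈
  [   1.8965     0.4308     0.0998]
  [   0.1996     1.0980     0.0105]
  [   0.0630     0.3467     1.0559]
First solve x = (I − A)⁻¹ d = adj(I−A)·d / det(I−A); in particular x_F = (0.0950·240 + 0.5225·200 + 0.0050·160) / 0.475875 = 128.10 / 0.475875 ≈ 269.1883.
Intermediate flow from B to F: z_BF = a_BF · x_F = 0.30 × 128.10 / 0.475875 = 38.43 / 0.475875 ≈ 80.76.

z_BF = 80.76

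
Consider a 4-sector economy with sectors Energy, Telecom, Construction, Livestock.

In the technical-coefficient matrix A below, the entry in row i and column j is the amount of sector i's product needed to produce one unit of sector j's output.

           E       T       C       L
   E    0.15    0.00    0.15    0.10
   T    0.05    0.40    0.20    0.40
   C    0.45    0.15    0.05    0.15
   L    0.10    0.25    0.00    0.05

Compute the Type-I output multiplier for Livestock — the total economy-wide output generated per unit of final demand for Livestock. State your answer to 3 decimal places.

m_L = 3.234

I − A =
  [   0.85     0.00    -0.15    -0.10]
  [  -0.05     0.60    -0.20    -0.40]
  [  -0.45    -0.15     0.95    -0.15]
  [  -0.10    -0.25     0.00     0.95]
Compute the cofactors C_ij = (−1)^(i+j)·(3×3 minor ij) of I−A; the adjugate is their transpose:
adj(I−A) = Cᵀ =
  [ 0.410500   0.050750   0.075500   0.076500]
  [ 0.171625   0.691250   0.172625   0.336375]
  [ 0.235500   0.162750   0.392250   0.155250]
  [ 0.088375   0.187250   0.053375   0.417375]
det(I−A) = Σ_j (I−A)_1j·C_1j = (0.85)(0.410500) + (0.00)(0.171625) + (-0.15)(0.235500) + (-0.10)(0.088375) = 0.3047625
(I − A)⁻¹ = adj(I−A) / det(I−A) ≈
  [   1.3470     0.1665     0.2477     0.2510]
  [   0.5631     2.2682     0.5664     1.1037]
  [   0.7727     0.5340     1.2871     0.5094]
  [   0.2900     0.6144     0.1751     1.3695]
The output multiplier for sector j is the column-j sum of the Leontief inverse (I − A)⁻¹ = adj(I−A) / det(I−A).
Column L of adj(I−A): (0.076500, 0.336375, 0.155250, 0.417375); det(I−A) = 0.3047625.
m_L = (0.076500 + 0.336375 + 0.155250 + 0.417375) / 0.3047625 = 0.9855 / 0.3047625 ≈ 3.234.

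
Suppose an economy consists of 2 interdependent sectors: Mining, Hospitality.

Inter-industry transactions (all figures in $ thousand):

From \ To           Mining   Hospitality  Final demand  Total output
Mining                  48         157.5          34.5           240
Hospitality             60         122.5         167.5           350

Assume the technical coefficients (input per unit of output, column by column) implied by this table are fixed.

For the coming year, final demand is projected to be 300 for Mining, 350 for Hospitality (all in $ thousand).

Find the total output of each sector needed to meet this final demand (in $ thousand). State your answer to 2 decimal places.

x_M = 865.03, x_H = 871.17

Technical coefficients a_ij = z_ij / X_j:
  a_MM = 48/240 = 0.20, a_HM = 60/240 = 0.25
  a_MH = 157.5/350 = 0.45, a_HH = 122.5/350 = 0.35
I − A =
  [   0.80    -0.45]
  [  -0.25     0.65]
det(I−A) = (0.80)(0.65) − (-0.45)(-0.25) = 0.4075
adj(I−A) = [[0.65, 0.45], [0.25, 0.80]]
(I − A)⁻¹ = adj(I−A) / det(I−A) ≈
  [   1.5951     1.1043]
  [   0.6135     1.9632]
x = (I − A)⁻¹ d = adj(I−A)·d / det(I−A), with det(I−A) = 0.4075:
  x_M = (0.65·300 + 0.45·350) / 0.4075 = 352.50 / 0.4075 ≈ 865.03
  x_H = (0.25·300 + 0.80·350) / 0.4075 = 355.00 / 0.4075 ≈ 871.17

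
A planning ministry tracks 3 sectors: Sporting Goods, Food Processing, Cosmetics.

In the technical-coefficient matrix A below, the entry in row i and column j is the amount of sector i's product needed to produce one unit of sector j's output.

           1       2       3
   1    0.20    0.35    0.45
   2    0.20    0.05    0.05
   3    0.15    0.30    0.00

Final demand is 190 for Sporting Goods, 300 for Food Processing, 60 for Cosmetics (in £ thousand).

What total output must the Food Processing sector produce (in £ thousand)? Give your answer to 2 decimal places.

I − A =
  [   0.80    -0.35    -0.45]
  [  -0.20     0.95    -0.05]
  [  -0.15    -0.30     1.00]
Cofactors of I−A, C_ij = (−1)^(i+j)·(minor ij) (rows/columns in the sector order above):
  C_11 = (0.95)(1.00) − (-0.05)(-0.30) = 0.9350
  C_12 = −[(-0.20)(1.00) − (-0.05)(-0.15)] = 0.2075
  C_13 = (-0.20)(-0.30) − (0.95)(-0.15) = 0.2025
  C_21 = −[(-0.35)(1.00) − (-0.45)(-0.30)] = 0.4850
  C_22 = (0.80)(1.00) − (-0.45)(-0.15) = 0.7325
  C_23 = −[(0.80)(-0.30) − (-0.35)(-0.15)] = 0.2925
  C_31 = (-0.35)(-0.05) − (-0.45)(0.95) = 0.4450
  C_32 = −[(0.80)(-0.05) − (-0.45)(-0.20)] = 0.1300
  C_33 = (0.80)(0.95) − (-0.35)(-0.20) = 0.6900
det(I−A) = Σ_j (I−A)_1j·C_1j = (0.80)(0.9350) + (-0.35)(0.2075) + (-0.45)(0.2025) = 0.58425
adj(I−A) = Cᵀ =
  [ 0.9350   0.4850   0.4450]
  [ 0.2075   0.7325   0.1300]
  [ 0.2025   0.2925   0.6900]
(I − A)⁻¹ = adj(I−A) / det(I−A) ≈
  [   1.6003     0.8301     0.7617]
  [   0.3552     1.2537     0.2225]
  [   0.3466     0.5006     1.1810]
x = (I − A)⁻¹ d = adj(I−A)·d / det(I−A), with det(I−A) = 0.58425:
  x_1 = (0.9350·190 + 0.4850·300 + 0.4450·60) / 0.58425 = 349.85 / 0.58425 ≈ 598.80
  x_2 = (0.2075·190 + 0.7325·300 + 0.1300·60) / 0.58425 = 266.975 / 0.58425 ≈ 456.95
  x_3 = (0.2025·190 + 0.2925·300 + 0.6900·60) / 0.58425 = 167.625 / 0.58425 ≈ 286.91

x_2 = 456.95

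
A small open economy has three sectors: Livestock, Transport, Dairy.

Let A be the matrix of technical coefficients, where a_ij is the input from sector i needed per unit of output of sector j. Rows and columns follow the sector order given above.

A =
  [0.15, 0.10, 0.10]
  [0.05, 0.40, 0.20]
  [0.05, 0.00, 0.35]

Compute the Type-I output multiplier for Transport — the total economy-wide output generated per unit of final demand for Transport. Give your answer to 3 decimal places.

m_T = 1.904

I − A =
  [   0.85    -0.10    -0.10]
  [  -0.05     0.60    -0.20]
  [  -0.05     0.00     0.65]
Cofactors of I−A, C_ij = (−1)^(i+j)·(minor ij) (rows/columns in the sector order above):
  C_11 = (0.60)(0.65) − (-0.20)(0.00) = 0.3900
  C_12 = −[(-0.05)(0.65) − (-0.20)(-0.05)] = 0.0425
  C_13 = (-0.05)(0.00) − (0.60)(-0.05) = 0.0300
  C_21 = −[(-0.10)(0.65) − (-0.10)(0.00)] = 0.0650
  C_22 = (0.85)(0.65) − (-0.10)(-0.05) = 0.5475
  C_23 = −[(0.85)(0.00) − (-0.10)(-0.05)] = 0.0050
  C_31 = (-0.10)(-0.20) − (-0.10)(0.60) = 0.0800
  C_32 = −[(0.85)(-0.20) − (-0.10)(-0.05)] = 0.1750
  C_33 = (0.85)(0.60) − (-0.10)(-0.05) = 0.5050
det(I−A) = Σ_j (I−A)_1j·C_1j = (0.85)(0.3900) + (-0.10)(0.0425) + (-0.10)(0.0300) = 0.32425
adj(I−A) = Cᵀ =
  [ 0.3900   0.0650   0.0800]
  [ 0.0425   0.5475   0.1750]
  [ 0.0300   0.0050   0.5050]
(I − A)⁻¹ = adj(I−A) / det(I−A) ≈
  [   1.2028     0.2005     0.2467]
  [   0.1311     1.6885     0.5397]
  [   0.0925     0.0154     1.5574]
The output multiplier for sector j is the column-j sum of the Leontief inverse (I − A)⁻¹ = adj(I−A) / det(I−A).
Column T of adj(I−A): (0.0650, 0.5475, 0.0050); det(I−A) = 0.32425.
m_T = (0.0650 + 0.5475 + 0.0050) / 0.32425 = 0.6175 / 0.32425 ≈ 1.904.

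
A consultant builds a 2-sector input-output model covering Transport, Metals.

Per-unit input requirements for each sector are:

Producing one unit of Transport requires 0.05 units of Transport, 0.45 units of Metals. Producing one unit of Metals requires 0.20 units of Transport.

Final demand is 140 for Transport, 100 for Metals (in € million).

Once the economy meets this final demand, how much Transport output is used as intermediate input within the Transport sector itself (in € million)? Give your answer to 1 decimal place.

z_11 = 9.3

I − A =
  [   0.95    -0.20]
  [  -0.45     1.00]
det(I−A) = (0.95)(1.00) − (-0.20)(-0.45) = 0.8600
adj(I−A) = [[1.00, 0.20], [0.45, 0.95]]
(I − A)⁻¹ = adj(I−A) / det(I−A) ≈
  [   1.1628     0.2326]
  [   0.5233     1.1047]
First solve x = (I − A)⁻¹ d = adj(I−A)·d / det(I−A); in particular x_1 = (1.00·140 + 0.20·100) / 0.8600 = 160.00 / 0.8600 ≈ 186.047.
Intermediate flow from 1 to 1: z_11 = a_11 · x_1 = 0.05 × 160.00 / 0.8600 = 8.00 / 0.8600 ≈ 9.3.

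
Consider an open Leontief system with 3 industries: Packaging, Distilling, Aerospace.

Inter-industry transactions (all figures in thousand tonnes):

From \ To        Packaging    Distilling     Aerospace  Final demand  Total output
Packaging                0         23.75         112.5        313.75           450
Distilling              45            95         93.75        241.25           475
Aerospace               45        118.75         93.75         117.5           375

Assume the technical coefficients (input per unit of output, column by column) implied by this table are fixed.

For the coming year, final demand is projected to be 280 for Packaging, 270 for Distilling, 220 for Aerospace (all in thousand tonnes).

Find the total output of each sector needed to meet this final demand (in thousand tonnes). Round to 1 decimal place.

Technical coefficients a_ij = z_ij / X_j:
  a_11 = 0/450 = 0.00, a_21 = 45/450 = 0.10, a_31 = 45/450 = 0.10
  a_12 = 23.75/475 = 0.05, a_22 = 95/475 = 0.20, a_32 = 118.75/475 = 0.25
  a_13 = 112.5/375 = 0.30, a_23 = 93.75/375 = 0.25, a_33 = 93.75/375 = 0.25
I − A =
  [   1.00    -0.05    -0.30]
  [  -0.10     0.80    -0.25]
  [  -0.10    -0.25     0.75]
Cofactors of I−A, C_ij = (−1)^(i+j)·(minor ij) (rows/columns in the sector order above):
  C_11 = (0.80)(0.75) − (-0.25)(-0.25) = 0.5375
  C_12 = −[(-0.10)(0.75) − (-0.25)(-0.10)] = 0.1000
  C_13 = (-0.10)(-0.25) − (0.80)(-0.10) = 0.1050
  C_21 = −[(-0.05)(0.75) − (-0.30)(-0.25)] = 0.1125
  C_22 = (1.00)(0.75) − (-0.30)(-0.10) = 0.7200
  C_23 = −[(1.00)(-0.25) − (-0.05)(-0.10)] = 0.2550
  C_31 = (-0.05)(-0.25) − (-0.30)(0.80) = 0.2525
  C_32 = −[(1.00)(-0.25) − (-0.30)(-0.10)] = 0.2800
  C_33 = (1.00)(0.80) − (-0.05)(-0.10) = 0.7950
det(I−A) = Σ_j (I−A)_1j·C_1j = (1.00)(0.5375) + (-0.05)(0.1000) + (-0.30)(0.1050) = 0.5010
adj(I−A) = Cᵀ =
  [ 0.5375   0.1125   0.2525]
  [ 0.1000   0.7200   0.2800]
  [ 0.1050   0.2550   0.7950]
(I − A)⁻¹ = adj(I−A) / det(I−A) ≈
  [   1.0729     0.2246     0.5040]
  [   0.1996     1.4371     0.5589]
  [   0.2096     0.5090     1.5868]
x = (I − A)⁻¹ d = adj(I−A)·d / det(I−A), with det(I−A) = 0.5010:
  x_1 = (0.5375·280 + 0.1125·270 + 0.2525·220) / 0.5010 = 236.425 / 0.5010 ≈ 471.9
  x_2 = (0.1000·280 + 0.7200·270 + 0.2800·220) / 0.5010 = 284.00 / 0.5010 ≈ 566.9
  x_3 = (0.1050·280 + 0.2550·270 + 0.7950·220) / 0.5010 = 273.15 / 0.5010 ≈ 545.2

x_1 = 471.9, x_2 = 566.9, x_3 = 545.2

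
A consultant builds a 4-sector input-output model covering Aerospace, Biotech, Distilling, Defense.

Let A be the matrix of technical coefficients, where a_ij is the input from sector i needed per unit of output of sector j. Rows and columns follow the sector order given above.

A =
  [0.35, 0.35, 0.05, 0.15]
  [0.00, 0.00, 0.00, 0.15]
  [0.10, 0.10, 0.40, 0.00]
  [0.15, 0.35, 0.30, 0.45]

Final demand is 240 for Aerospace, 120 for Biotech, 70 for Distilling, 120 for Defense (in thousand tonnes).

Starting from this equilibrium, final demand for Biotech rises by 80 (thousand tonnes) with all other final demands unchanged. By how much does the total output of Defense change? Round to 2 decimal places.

I − A =
  [   0.65    -0.35    -0.05    -0.15]
  [   0.00     1.00     0.00    -0.15]
  [  -0.10    -0.10     0.60     0.00]
  [  -0.15    -0.35    -0.30     0.55]
Compute the cofactors C_ij = (−1)^(i+j)·(3×3 minor ij) of I−A; the adjugate is their transpose:
adj(I−A) = Cᵀ =
  [ 0.294000   0.154250   0.085625   0.122250]
  [ 0.018000   0.193750   0.030375   0.057750]
  [ 0.052000   0.058000   0.293000   0.030000]
  [ 0.120000   0.197000   0.202500   0.385000]
det(I−A) = Σ_j (I−A)_1j·C_1j = (0.65)(0.294000) + (-0.35)(0.018000) + (-0.05)(0.052000) + (-0.15)(0.120000) = 0.1642
(I − A)⁻¹ = adj(I−A) / det(I−A) ≈
  [   1.7905     0.9394     0.5215     0.7445]
  [   0.1096     1.1800     0.1850     0.3517]
  [   0.3167     0.3532     1.7844     0.1827]
  [   0.7308     1.1998     1.2333     2.3447]
Δx = (I − A)⁻¹ Δd with Δd having +80 in the Biotech component and 0 elsewhere.
So Δx_4 = L_42 · (+80), where L_42 = adj(I−A)_42 / det(I−A) = 0.197000 / 0.1642.
Δx_4 = 0.197000 × (+80) / 0.1642 = 15.76 / 0.1642 ≈ 95.98.

Δx_4 = 95.98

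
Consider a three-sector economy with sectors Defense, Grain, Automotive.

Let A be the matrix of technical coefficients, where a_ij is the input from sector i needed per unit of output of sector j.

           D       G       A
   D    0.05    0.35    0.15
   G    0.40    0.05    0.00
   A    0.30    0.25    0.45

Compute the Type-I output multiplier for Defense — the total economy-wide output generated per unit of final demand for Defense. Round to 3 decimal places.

m_D = 3.118

I − A =
  [   0.95    -0.35    -0.15]
  [  -0.40     0.95     0.00]
  [  -0.30    -0.25     0.55]
Cofactors of I−A, C_ij = (−1)^(i+j)·(minor ij) (rows/columns in the sector order above):
  C_11 = (0.95)(0.55) − (0.00)(-0.25) = 0.5225
  C_12 = −[(-0.40)(0.55) − (0.00)(-0.30)] = 0.2200
  C_13 = (-0.40)(-0.25) − (0.95)(-0.30) = 0.3850
  C_21 = −[(-0.35)(0.55) − (-0.15)(-0.25)] = 0.2300
  C_22 = (0.95)(0.55) − (-0.15)(-0.30) = 0.4775
  C_23 = −[(0.95)(-0.25) − (-0.35)(-0.30)] = 0.3425
  C_31 = (-0.35)(0.00) − (-0.15)(0.95) = 0.1425
  C_32 = −[(0.95)(0.00) − (-0.15)(-0.40)] = 0.0600
  C_33 = (0.95)(0.95) − (-0.35)(-0.40) = 0.7625
det(I−A) = Σ_j (I−A)_1j·C_1j = (0.95)(0.5225) + (-0.35)(0.2200) + (-0.15)(0.3850) = 0.361625
adj(I−A) = Cᵀ =
  [ 0.5225   0.2300   0.1425]
  [ 0.2200   0.4775   0.0600]
  [ 0.3850   0.3425   0.7625]
(I − A)⁻¹ = adj(I−A) / det(I−A) ≈
  [   1.4449     0.6360     0.3941]
  [   0.6084     1.3204     0.1659]
  [   1.0646     0.9471     2.1085]
The output multiplier for sector j is the column-j sum of the Leontief inverse (I − A)⁻¹ = adj(I−A) / det(I−A).
Column D of adj(I−A): (0.5225, 0.2200, 0.3850); det(I−A) = 0.361625.
m_D = (0.5225 + 0.2200 + 0.3850) / 0.361625 = 1.1275 / 0.361625 ≈ 3.118.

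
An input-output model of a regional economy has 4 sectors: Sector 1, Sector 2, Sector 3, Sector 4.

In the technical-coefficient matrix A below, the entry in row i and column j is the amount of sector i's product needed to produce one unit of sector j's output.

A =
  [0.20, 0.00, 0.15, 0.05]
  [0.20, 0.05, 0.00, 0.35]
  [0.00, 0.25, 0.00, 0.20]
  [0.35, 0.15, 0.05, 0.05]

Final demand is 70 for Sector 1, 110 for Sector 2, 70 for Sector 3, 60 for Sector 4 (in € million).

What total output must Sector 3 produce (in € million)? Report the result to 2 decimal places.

I − A =
  [   0.80     0.00    -0.15    -0.05]
  [  -0.20     0.95     0.00    -0.35]
  [   0.00    -0.25     1.00    -0.20]
  [  -0.35    -0.15    -0.05     0.95]
Compute the cofactors C_ij = (−1)^(i+j)·(3×3 minor ij) of I−A; the adjugate is their transpose:
adj(I−A) = Cᵀ =
  [ 0.836125   0.048250   0.129875   0.089125]
  [ 0.310500   0.724000   0.061375   0.296000]
  [ 0.150625   0.209625   0.661875   0.224500]
  [ 0.365000   0.143125   0.092375   0.752500]
det(I−A) = Σ_j (I−A)_1j·C_1j = (0.80)(0.836125) + (0.00)(0.310500) + (-0.15)(0.150625) + (-0.05)(0.365000) = 0.62805625
(I − A)⁻¹ = adj(I−A) / det(I−A) ≈
  [   1.3313     0.0768     0.2068     0.1419]
  [   0.4944     1.1528     0.0977     0.4713]
  [   0.2398     0.3338     1.0538     0.3575]
  [   0.5812     0.2279     0.1471     1.1981]
x = (I − A)⁻¹ d = adj(I−A)·d / det(I−A), with det(I−A) = 0.62805625:
  x_1 = (0.836125·70 + 0.048250·110 + 0.129875·70 + 0.089125·60) / 0.62805625 = 78.275 / 0.62805625 ≈ 124.63
  x_2 = (0.310500·70 + 0.724000·110 + 0.061375·70 + 0.296000·60) / 0.62805625 = 123.43125 / 0.62805625 ≈ 196.53
  x_3 = (0.150625·70 + 0.209625·110 + 0.661875·70 + 0.224500·60) / 0.62805625 = 93.40375 / 0.62805625 ≈ 148.72
  x_4 = (0.365000·70 + 0.143125·110 + 0.092375·70 + 0.752500·60) / 0.62805625 = 92.91 / 0.62805625 ≈ 147.93

x_3 = 148.72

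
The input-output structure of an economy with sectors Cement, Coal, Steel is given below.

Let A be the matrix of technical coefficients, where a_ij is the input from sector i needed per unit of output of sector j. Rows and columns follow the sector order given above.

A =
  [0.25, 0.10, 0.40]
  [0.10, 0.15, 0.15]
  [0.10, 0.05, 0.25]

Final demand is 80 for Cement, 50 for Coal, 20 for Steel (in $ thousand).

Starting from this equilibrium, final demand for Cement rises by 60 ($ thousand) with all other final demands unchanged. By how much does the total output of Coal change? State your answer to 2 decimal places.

I − A =
  [   0.75    -0.10    -0.40]
  [  -0.10     0.85    -0.15]
  [  -0.10    -0.05     0.75]
Cofactors of I−A, C_ij = (−1)^(i+j)·(minor ij) (rows/columns in the sector order above):
  C_11 = (0.85)(0.75) − (-0.15)(-0.05) = 0.6300
  C_12 = −[(-0.10)(0.75) − (-0.15)(-0.10)] = 0.0900
  C_13 = (-0.10)(-0.05) − (0.85)(-0.10) = 0.0900
  C_21 = −[(-0.10)(0.75) − (-0.40)(-0.05)] = 0.0950
  C_22 = (0.75)(0.75) − (-0.40)(-0.10) = 0.5225
  C_23 = −[(0.75)(-0.05) − (-0.10)(-0.10)] = 0.0475
  C_31 = (-0.10)(-0.15) − (-0.40)(0.85) = 0.3550
  C_32 = −[(0.75)(-0.15) − (-0.40)(-0.10)] = 0.1525
  C_33 = (0.75)(0.85) − (-0.10)(-0.10) = 0.6275
det(I−A) = Σ_j (I−A)_1j·C_1j = (0.75)(0.6300) + (-0.10)(0.0900) + (-0.40)(0.0900) = 0.4275
adj(I−A) = Cᵀ =
  [ 0.6300   0.0950   0.3550]
  [ 0.0900   0.5225   0.1525]
  [ 0.0900   0.0475   0.6275]
(I − A)⁻¹ = adj(I−A) / det(I−A) ≈
  [   1.4737     0.2222     0.8304]
  [   0.2105     1.2222     0.3567]
  [   0.2105     0.1111     1.4678]
Δx = (I − A)⁻¹ Δd with Δd having +60 in the Cement component and 0 elsewhere.
So Δx_2 = L_21 · (+60), where L_21 = adj(I−A)_21 / det(I−A) = 0.0900 / 0.4275.
Δx_2 = 0.0900 × (+60) / 0.4275 = 5.40 / 0.4275 ≈ 12.63.

Δx_2 = 12.63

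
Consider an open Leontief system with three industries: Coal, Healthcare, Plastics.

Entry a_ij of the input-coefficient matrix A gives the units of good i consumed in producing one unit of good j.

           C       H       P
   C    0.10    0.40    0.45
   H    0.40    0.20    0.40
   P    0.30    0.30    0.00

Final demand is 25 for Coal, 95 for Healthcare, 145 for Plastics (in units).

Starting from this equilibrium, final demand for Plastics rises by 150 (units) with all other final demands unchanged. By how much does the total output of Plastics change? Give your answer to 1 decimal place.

I − A =
  [   0.90    -0.40    -0.45]
  [  -0.40     0.80    -0.40]
  [  -0.30    -0.30     1.00]
Cofactors of I−A, C_ij = (−1)^(i+j)·(minor ij) (rows/columns in the sector order above):
  C_11 = (0.80)(1.00) − (-0.40)(-0.30) = 0.6800
  C_12 = −[(-0.40)(1.00) − (-0.40)(-0.30)] = 0.5200
  C_13 = (-0.40)(-0.30) − (0.80)(-0.30) = 0.3600
  C_21 = −[(-0.40)(1.00) − (-0.45)(-0.30)] = 0.5350
  C_22 = (0.90)(1.00) − (-0.45)(-0.30) = 0.7650
  C_23 = −[(0.90)(-0.30) − (-0.40)(-0.30)] = 0.3900
  C_31 = (-0.40)(-0.40) − (-0.45)(0.80) = 0.5200
  C_32 = −[(0.90)(-0.40) − (-0.45)(-0.40)] = 0.5400
  C_33 = (0.90)(0.80) − (-0.40)(-0.40) = 0.5600
det(I−A) = Σ_j (I−A)_1j·C_1j = (0.90)(0.6800) + (-0.40)(0.5200) + (-0.45)(0.3600) = 0.2420
adj(I−A) = Cᵀ =
  [ 0.6800   0.5350   0.5200]
  [ 0.5200   0.7650   0.5400]
  [ 0.3600   0.3900   0.5600]
(I − A)⁻¹ = adj(I−A) / det(I−A) ≈
  [   2.8099     2.2107     2.1488]
  [   2.1488     3.1612     2.2314]
  [   1.4876     1.6116     2.3140]
Δx = (I − A)⁻¹ Δd with Δd having +150 in the Plastics component and 0 elsewhere.
So Δx_P = L_PP · (+150), where L_PP = adj(I−A)_PP / det(I−A) = 0.5600 / 0.2420.
Δx_P = 0.5600 × (+150) / 0.2420 = 84.00 / 0.2420 ≈ 347.1.

Δx_P = 347.1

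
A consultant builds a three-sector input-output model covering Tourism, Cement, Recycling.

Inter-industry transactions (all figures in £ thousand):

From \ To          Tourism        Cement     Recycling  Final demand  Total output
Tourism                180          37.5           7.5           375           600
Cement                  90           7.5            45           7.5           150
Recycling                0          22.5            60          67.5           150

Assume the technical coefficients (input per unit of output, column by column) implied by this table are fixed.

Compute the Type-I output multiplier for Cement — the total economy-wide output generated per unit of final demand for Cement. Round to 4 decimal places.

Technical coefficients a_ij = z_ij / X_j:
  a_11 = 180/600 = 0.30, a_21 = 90/600 = 0.15, a_31 = 0/600 = 0.00
  a_12 = 37.5/150 = 0.25, a_22 = 7.5/150 = 0.05, a_32 = 22.5/150 = 0.15
  a_13 = 7.5/150 = 0.05, a_23 = 45/150 = 0.30, a_33 = 60/150 = 0.40
I − A =
  [   0.70    -0.25    -0.05]
  [  -0.15     0.95    -0.30]
  [   0.00    -0.15     0.60]
Cofactors of I−A, C_ij = (−1)^(i+j)·(minor ij) (rows/columns in the sector order above):
  C_11 = (0.95)(0.60) − (-0.30)(-0.15) = 0.5250
  C_12 = −[(-0.15)(0.60) − (-0.30)(0.00)] = 0.0900
  C_13 = (-0.15)(-0.15) − (0.95)(0.00) = 0.0225
  C_21 = −[(-0.25)(0.60) − (-0.05)(-0.15)] = 0.1575
  C_22 = (0.70)(0.60) − (-0.05)(0.00) = 0.4200
  C_23 = −[(0.70)(-0.15) − (-0.25)(0.00)] = 0.1050
  C_31 = (-0.25)(-0.30) − (-0.05)(0.95) = 0.1225
  C_32 = −[(0.70)(-0.30) − (-0.05)(-0.15)] = 0.2175
  C_33 = (0.70)(0.95) − (-0.25)(-0.15) = 0.6275
det(I−A) = Σ_j (I−A)_1j·C_1j = (0.70)(0.5250) + (-0.25)(0.0900) + (-0.05)(0.0225) = 0.343875
adj(I−A) = Cᵀ =
  [ 0.5250   0.1575   0.1225]
  [ 0.0900   0.4200   0.2175]
  [ 0.0225   0.1050   0.6275]
(I − A)⁻¹ = adj(I−A) / det(I−A) ≈
  [   1.52672     0.45802     0.35623]
  [   0.26172     1.22137     0.63250]
  [   0.06543     0.30534     1.82479]
The output multiplier for sector j is the column-j sum of the Leontief inverse (I − A)⁻¹ = adj(I−A) / det(I−A).
Column 2 of adj(I−A): (0.1575, 0.4200, 0.1050); det(I−A) = 0.343875.
m_2 = (0.1575 + 0.4200 + 0.1050) / 0.343875 = 0.6825 / 0.343875 ≈ 1.9847.

m_2 = 1.9847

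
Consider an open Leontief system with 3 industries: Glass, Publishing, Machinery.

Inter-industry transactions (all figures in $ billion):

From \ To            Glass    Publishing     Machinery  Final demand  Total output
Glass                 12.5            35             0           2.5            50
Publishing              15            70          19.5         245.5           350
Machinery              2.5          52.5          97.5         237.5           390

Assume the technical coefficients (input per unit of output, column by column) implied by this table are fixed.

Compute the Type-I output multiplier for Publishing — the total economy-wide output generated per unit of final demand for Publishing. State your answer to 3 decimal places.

m_P = 1.791

Technical coefficients a_ij = z_ij / X_j:
  a_GG = 12.5/50 = 0.25, a_PG = 15/50 = 0.30, a_MG = 2.5/50 = 0.05
  a_GP = 35/350 = 0.10, a_PP = 70/350 = 0.20, a_MP = 52.5/350 = 0.15
  a_GM = 0/390 = 0.00, a_PM = 19.5/390 = 0.05, a_MM = 97.5/390 = 0.25
I − A =
  [   0.75    -0.10     0.00]
  [  -0.30     0.80    -0.05]
  [  -0.05    -0.15     0.75]
Cofactors of I−A, C_ij = (−1)^(i+j)·(minor ij) (rows/columns in the sector order above):
  C_11 = (0.80)(0.75) − (-0.05)(-0.15) = 0.5925
  C_12 = −[(-0.30)(0.75) − (-0.05)(-0.05)] = 0.2275
  C_13 = (-0.30)(-0.15) − (0.80)(-0.05) = 0.0850
  C_21 = −[(-0.10)(0.75) − (0.00)(-0.15)] = 0.0750
  C_22 = (0.75)(0.75) − (0.00)(-0.05) = 0.5625
  C_23 = −[(0.75)(-0.15) − (-0.10)(-0.05)] = 0.1175
  C_31 = (-0.10)(-0.05) − (0.00)(0.80) = 0.0050
  C_32 = −[(0.75)(-0.05) − (0.00)(-0.30)] = 0.0375
  C_33 = (0.75)(0.80) − (-0.10)(-0.30) = 0.5700
det(I−A) = Σ_j (I−A)_1j·C_1j = (0.75)(0.5925) + (-0.10)(0.2275) + (0.00)(0.0850) = 0.421625
adj(I−A) = Cᵀ =
  [ 0.5925   0.0750   0.0050]
  [ 0.2275   0.5625   0.0375]
  [ 0.0850   0.1175   0.5700]
(I − A)⁻¹ = adj(I−A) / det(I−A) ≈
  [   1.4053     0.1779     0.0119]
  [   0.5396     1.3341     0.0889]
  [   0.2016     0.2787     1.3519]
The output multiplier for sector j is the column-j sum of the Leontief inverse (I − A)⁻¹ = adj(I−A) / det(I−A).
Column P of adj(I−A): (0.0750, 0.5625, 0.1175); det(I−A) = 0.421625.
m_P = (0.0750 + 0.5625 + 0.1175) / 0.421625 = 0.755 / 0.421625 ≈ 1.791.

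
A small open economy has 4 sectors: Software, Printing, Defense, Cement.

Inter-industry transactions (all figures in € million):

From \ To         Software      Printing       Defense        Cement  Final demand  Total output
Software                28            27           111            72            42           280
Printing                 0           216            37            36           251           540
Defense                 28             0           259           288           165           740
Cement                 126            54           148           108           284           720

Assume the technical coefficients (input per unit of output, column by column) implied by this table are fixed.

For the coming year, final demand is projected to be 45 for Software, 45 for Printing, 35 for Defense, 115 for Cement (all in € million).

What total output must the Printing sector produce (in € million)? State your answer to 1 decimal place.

x_P = 117.9

Technical coefficients a_ij = z_ij / X_j:
  a_SS = 28/280 = 0.10, a_PS = 0/280 = 0.00, a_DS = 28/280 = 0.10, a_CS = 126/280 = 0.45
  a_SP = 27/540 = 0.05, a_PP = 216/540 = 0.40, a_DP = 0/540 = 0.00, a_CP = 54/540 = 0.10
  a_SD = 111/740 = 0.15, a_PD = 37/740 = 0.05, a_DD = 259/740 = 0.35, a_CD = 148/740 = 0.20
  a_SC = 72/720 = 0.10, a_PC = 36/720 = 0.05, a_DC = 288/720 = 0.40, a_CC = 108/720 = 0.15
I − A =
  [   0.90    -0.05    -0.15    -0.10]
  [   0.00     0.60    -0.05    -0.05]
  [  -0.10     0.00     0.65    -0.40]
  [  -0.45    -0.10    -0.20     0.85]
Compute the cofactors C_ij = (−1)^(i+j)·(3×3 minor ij) of I−A; the adjugate is their transpose:
adj(I−A) = Cᵀ =
  [ 0.278250   0.036125   0.090875   0.077625]
  [ 0.028875   0.354250   0.048375   0.047000]
  [ 0.158500   0.050250   0.426375   0.222250]
  [ 0.188000   0.072625   0.154125   0.341750]
det(I−A) = Σ_j (I−A)_1j·C_1j = (0.90)(0.278250) + (-0.05)(0.028875) + (-0.15)(0.158500) + (-0.10)(0.188000) = 0.20640625
(I − A)⁻¹ = adj(I−A) / det(I−A) ≈
  [   1.3481     0.1750     0.4403     0.3761]
  [   0.1399     1.7163     0.2344     0.2277]
  [   0.7679     0.2435     2.0657     1.0768]
  [   0.9108     0.3519     0.7467     1.6557]
x = (I − A)⁻¹ d = adj(I−A)·d / det(I−A), with det(I−A) = 0.20640625:
  x_S = (0.278250·45 + 0.036125·45 + 0.090875·35 + 0.077625·115) / 0.20640625 = 26.254375 / 0.20640625 ≈ 127.2
  x_P = (0.028875·45 + 0.354250·45 + 0.048375·35 + 0.047000·115) / 0.20640625 = 24.33875 / 0.20640625 ≈ 117.9
  x_D = (0.158500·45 + 0.050250·45 + 0.426375·35 + 0.222250·115) / 0.20640625 = 49.875625 / 0.20640625 ≈ 241.6
  x_C = (0.188000·45 + 0.072625·45 + 0.154125·35 + 0.341750·115) / 0.20640625 = 56.42375 / 0.20640625 ≈ 273.4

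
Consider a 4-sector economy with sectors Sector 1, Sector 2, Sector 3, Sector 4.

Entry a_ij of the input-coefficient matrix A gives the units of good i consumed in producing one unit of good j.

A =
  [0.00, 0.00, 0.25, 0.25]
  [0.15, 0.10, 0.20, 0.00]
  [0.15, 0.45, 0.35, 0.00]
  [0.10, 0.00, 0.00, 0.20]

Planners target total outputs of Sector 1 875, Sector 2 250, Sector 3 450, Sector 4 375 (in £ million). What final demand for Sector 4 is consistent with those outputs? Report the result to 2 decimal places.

d_4 = 212.50

I − A =
  [   1.00     0.00    -0.25    -0.25]
  [  -0.15     0.90    -0.20     0.00]
  [  -0.15    -0.45     0.65     0.00]
  [  -0.10     0.00     0.00     0.80]
d = (I − A) x:
  d_1 = (+1.00)·875 + (+0.00)·250 + (-0.25)·450 + (-0.25)·375 = 668.75
  d_2 = (-0.15)·875 + (+0.90)·250 + (-0.20)·450 + (+0.00)·375 = 3.75
  d_3 = (-0.15)·875 + (-0.45)·250 + (+0.65)·450 + (+0.00)·375 = 48.75
  d_4 = (-0.10)·875 + (+0.00)·250 + (+0.00)·450 + (+0.80)·375 = 212.50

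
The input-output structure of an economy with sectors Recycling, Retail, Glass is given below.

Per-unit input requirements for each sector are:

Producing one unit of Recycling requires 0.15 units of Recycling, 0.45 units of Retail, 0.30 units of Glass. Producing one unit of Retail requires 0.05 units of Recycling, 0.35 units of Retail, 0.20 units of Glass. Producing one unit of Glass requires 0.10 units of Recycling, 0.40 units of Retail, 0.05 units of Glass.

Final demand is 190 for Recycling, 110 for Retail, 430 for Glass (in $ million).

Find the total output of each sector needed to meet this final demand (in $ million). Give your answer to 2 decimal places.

x_1 = 364.34, x_2 = 885.54, x_3 = 754.11

I − A =
  [   0.85    -0.05    -0.10]
  [  -0.45     0.65    -0.40]
  [  -0.30    -0.20     0.95]
Cofactors of I−A, C_ij = (−1)^(i+j)·(minor ij) (rows/columns in the sector order above):
  C_11 = (0.65)(0.95) − (-0.40)(-0.20) = 0.5375
  C_12 = −[(-0.45)(0.95) − (-0.40)(-0.30)] = 0.5475
  C_13 = (-0.45)(-0.20) − (0.65)(-0.30) = 0.2850
  C_21 = −[(-0.05)(0.95) − (-0.10)(-0.20)] = 0.0675
  C_22 = (0.85)(0.95) − (-0.10)(-0.30) = 0.7775
  C_23 = −[(0.85)(-0.20) − (-0.05)(-0.30)] = 0.1850
  C_31 = (-0.05)(-0.40) − (-0.10)(0.65) = 0.0850
  C_32 = −[(0.85)(-0.40) − (-0.10)(-0.45)] = 0.3850
  C_33 = (0.85)(0.65) − (-0.05)(-0.45) = 0.5300
det(I−A) = Σ_j (I−A)_1j·C_1j = (0.85)(0.5375) + (-0.05)(0.5475) + (-0.10)(0.2850) = 0.4010
adj(I−A) = Cᵀ =
  [ 0.5375   0.0675   0.0850]
  [ 0.5475   0.7775   0.3850]
  [ 0.2850   0.1850   0.5300]
(I − A)⁻¹ = adj(I−A) / det(I−A) ≈
  [   1.3404     0.1683     0.2120]
  [   1.3653     1.9389     0.9601]
  [   0.7107     0.4613     1.3217]
x = (I − A)⁻¹ d = adj(I−A)·d / det(I−A), with det(I−A) = 0.4010:
  x_1 = (0.5375·190 + 0.0675·110 + 0.0850·430) / 0.4010 = 146.10 / 0.4010 ≈ 364.34
  x_2 = (0.5475·190 + 0.7775·110 + 0.3850·430) / 0.4010 = 355.10 / 0.4010 ≈ 885.54
  x_3 = (0.2850·190 + 0.1850·110 + 0.5300·430) / 0.4010 = 302.40 / 0.4010 ≈ 754.11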